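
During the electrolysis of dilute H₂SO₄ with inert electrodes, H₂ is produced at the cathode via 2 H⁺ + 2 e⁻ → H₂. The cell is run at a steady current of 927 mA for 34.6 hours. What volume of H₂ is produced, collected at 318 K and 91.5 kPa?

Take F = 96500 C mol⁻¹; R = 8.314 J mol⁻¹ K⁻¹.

17.3 L

Q = I·t = 0.9270 A × 124560 s = 115500 C.
n(e⁻) = Q/F = 115500 / 96500 = 1.197 mol.
2 electrons are transferred per H₂ molecule, so n(H₂) = 1.197 / 2 = 0.5983 mol.
V = nRT/P = (0.5983 × 8.314 × 318) / (91.5 × 10³ Pa) = 0.0173 m³ = 17.3 L.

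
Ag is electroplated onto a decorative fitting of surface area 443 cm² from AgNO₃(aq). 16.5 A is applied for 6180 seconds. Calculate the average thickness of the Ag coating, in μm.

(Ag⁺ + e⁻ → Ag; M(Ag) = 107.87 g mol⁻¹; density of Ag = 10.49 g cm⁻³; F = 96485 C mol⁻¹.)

245 μm

Q = I·t = 16.50 × 6180.0 = 102000 C; n(e⁻) = 1.057 mol.
n(Ag) = n(e⁻)/1 = 1.057 mol, so m = 1.057 × 107.87 = 114.0 g.
Volume = m/ρ = 114.0 / 10.49 = 10.87 cm³.
Thickness = V/A = 10.87 / 443 = 0.0245 cm = 245 μm.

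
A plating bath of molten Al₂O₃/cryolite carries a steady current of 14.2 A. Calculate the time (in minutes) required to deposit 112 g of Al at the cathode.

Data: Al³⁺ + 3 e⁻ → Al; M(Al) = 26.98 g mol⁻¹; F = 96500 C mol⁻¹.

n(Al) = m/M = 112 / 26.98 = 4.151 mol.
Each Al atom requires 3 electrons, so n(e⁻) = 3 × 4.151 = 12.45 mol.
Q = n(e⁻)·F = 12.45 × 96500 = 1202000 C.
t = Q/I = 1202000 / 14.20 A = 84630 s = 1410 min.

1410 min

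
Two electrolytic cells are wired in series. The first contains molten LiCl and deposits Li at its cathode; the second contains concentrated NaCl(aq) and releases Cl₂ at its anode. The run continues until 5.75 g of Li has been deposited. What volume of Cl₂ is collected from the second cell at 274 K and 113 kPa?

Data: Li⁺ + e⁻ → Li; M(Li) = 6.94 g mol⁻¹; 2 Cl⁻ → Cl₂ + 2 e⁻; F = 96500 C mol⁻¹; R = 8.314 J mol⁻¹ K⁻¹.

n(Li) = 5.75 / 6.94 = 0.8285 mol, so n(e⁻) = 1 × 0.8285 = 0.8285 mol.
The cells are in series, so the same 0.8285 mol of electrons passes through the second cell.
2 Cl⁻ → Cl₂ + 2 e⁻ — 2 mol e⁻ per mol Cl₂, so n(Cl₂) = 0.8285/2 = 0.4143 mol.
V = nRT/P = (0.4143 × 8.314 × 274) / (113 × 10³) = 0.00835 m³ = 8.35 L.

8.35 L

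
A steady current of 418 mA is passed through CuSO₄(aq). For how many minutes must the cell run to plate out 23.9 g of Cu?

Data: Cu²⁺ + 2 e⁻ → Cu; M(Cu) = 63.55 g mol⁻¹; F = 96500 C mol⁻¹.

2890 min

n(Cu) = m/M = 23.9 / 63.55 = 0.3761 mol.
Each Cu atom requires 2 electrons, so n(e⁻) = 2 × 0.3761 = 0.7522 mol.
Q = n(e⁻)·F = 0.7522 × 96500 = 72580 C.
t = Q/I = 72580 / 0.4180 A = 173600 s = 2890 min.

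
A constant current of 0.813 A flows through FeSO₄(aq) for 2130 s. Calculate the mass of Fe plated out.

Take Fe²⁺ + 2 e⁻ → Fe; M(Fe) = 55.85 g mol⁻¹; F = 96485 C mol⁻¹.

0.501 g

Q = I·t = 0.8130 A × 2130.0 s = 1732 C.
n(e⁻) = Q/F = 1732 / 96485 = 0.01795 mol.
Fe²⁺ + 2 e⁻ → Fe, so n(Fe) = n(e⁻)/2 = 0.008974 mol.
m = n·M = 0.008974 × 55.85 = 0.501 g.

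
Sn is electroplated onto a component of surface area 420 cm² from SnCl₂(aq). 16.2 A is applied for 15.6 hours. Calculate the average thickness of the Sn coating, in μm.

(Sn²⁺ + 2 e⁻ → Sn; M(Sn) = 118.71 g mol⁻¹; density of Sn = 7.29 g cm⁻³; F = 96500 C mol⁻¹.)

Q = I·t = 16.20 × 56160 = 909800 C; n(e⁻) = 9.428 mol.
n(Sn) = n(e⁻)/2 = 4.714 mol, so m = 4.714 × 118.71 = 559.6 g.
Volume = m/ρ = 559.6 / 7.29 = 76.76 cm³.
Thickness = V/A = 76.76 / 420 = 0.183 cm = 1830 μm.

1830 μm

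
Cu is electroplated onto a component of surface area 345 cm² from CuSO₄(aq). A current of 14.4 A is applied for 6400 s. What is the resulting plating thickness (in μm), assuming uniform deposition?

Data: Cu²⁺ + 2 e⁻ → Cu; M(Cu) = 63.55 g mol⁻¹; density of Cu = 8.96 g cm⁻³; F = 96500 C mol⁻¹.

Q = I·t = 14.40 × 6400.0 = 92160 C; n(e⁻) = 0.9550 mol.
n(Cu) = n(e⁻)/2 = 0.4775 mol, so m = 0.4775 × 63.55 = 30.35 g.
Volume = m/ρ = 30.35 / 8.96 = 3.387 cm³.
Thickness = V/A = 3.387 / 345 = 0.00982 cm = 98.2 μm.

98.2 μm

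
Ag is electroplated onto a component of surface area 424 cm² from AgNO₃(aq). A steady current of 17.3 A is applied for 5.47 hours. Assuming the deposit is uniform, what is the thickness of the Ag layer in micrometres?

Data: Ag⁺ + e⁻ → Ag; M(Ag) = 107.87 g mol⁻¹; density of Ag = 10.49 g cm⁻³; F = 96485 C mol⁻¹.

Q = I·t = 17.30 × 19692 = 340700 C; n(e⁻) = 3.531 mol.
n(Ag) = n(e⁻)/1 = 3.531 mol, so m = 3.531 × 107.87 = 380.9 g.
Volume = m/ρ = 380.9 / 10.49 = 36.31 cm³.
Thickness = V/A = 36.31 / 424 = 0.0856 cm = 856 μm.

856 μm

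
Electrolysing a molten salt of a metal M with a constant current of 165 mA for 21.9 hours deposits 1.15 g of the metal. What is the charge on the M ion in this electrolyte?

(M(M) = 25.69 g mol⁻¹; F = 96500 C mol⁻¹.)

+3

Q = I·t = 0.1650 A × 78840 s = 13010 C, so n(e⁻) = 13010/96500 = 0.1348 mol.
n(M) deposited = 1.15 / 25.69 = 0.04476 mol.
Electrons per atom = n(e⁻)/n(M) = 0.1348 / 0.04476 = 3.01 ≈ 3, so the ion is M³⁺.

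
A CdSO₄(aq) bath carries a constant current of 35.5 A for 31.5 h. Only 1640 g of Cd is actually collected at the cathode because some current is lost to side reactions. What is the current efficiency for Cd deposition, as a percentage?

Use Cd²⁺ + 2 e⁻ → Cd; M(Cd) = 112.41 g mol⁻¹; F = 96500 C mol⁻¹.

Q = I·t = 35.50 × 113400 = 4026000 C; n(e⁻) = 4026000/96500 = 41.72 mol.
Theoretical n(Cd) = n(e⁻)/2 = 20.86 mol, i.e. m_theo = 20.86 × 112.41 = 2345 g.
Efficiency = m_actual / m_theo = 1640 / 2345 = 69.9 %.

69.9 %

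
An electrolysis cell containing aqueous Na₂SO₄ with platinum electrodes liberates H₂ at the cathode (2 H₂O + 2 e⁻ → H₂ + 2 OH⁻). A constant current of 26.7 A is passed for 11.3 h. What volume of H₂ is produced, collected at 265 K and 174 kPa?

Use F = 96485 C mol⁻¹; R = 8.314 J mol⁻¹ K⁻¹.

71.3 L

Q = I·t = 26.70 A × 40680 s = 1086000 C.
n(e⁻) = Q/F = 1086000 / 96485 = 11.26 mol.
2 electrons are transferred per H₂ molecule, so n(H₂) = 11.26 / 2 = 5.629 mol.
V = nRT/P = (5.629 × 8.314 × 265) / (174 × 10³ Pa) = 0.0713 m³ = 71.3 L.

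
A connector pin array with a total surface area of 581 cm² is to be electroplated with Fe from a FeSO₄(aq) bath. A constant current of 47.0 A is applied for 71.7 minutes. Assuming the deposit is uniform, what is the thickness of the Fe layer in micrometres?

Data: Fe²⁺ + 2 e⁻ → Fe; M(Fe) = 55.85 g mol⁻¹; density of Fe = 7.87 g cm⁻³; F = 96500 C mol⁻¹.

128 μm

Q = I·t = 47.00 × 4302.0 = 202200 C; n(e⁻) = 2.095 mol.
n(Fe) = n(e⁻)/2 = 1.048 mol, so m = 1.048 × 55.85 = 58.51 g.
Volume = m/ρ = 58.51 / 7.87 = 7.435 cm³.
Thickness = V/A = 7.435 / 581 = 0.0128 cm = 128 μm.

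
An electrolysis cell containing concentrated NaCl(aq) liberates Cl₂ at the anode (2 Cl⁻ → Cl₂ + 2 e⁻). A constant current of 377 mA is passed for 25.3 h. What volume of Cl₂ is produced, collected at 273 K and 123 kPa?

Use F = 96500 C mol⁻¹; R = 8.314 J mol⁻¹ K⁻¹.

3.28 L

Q = I·t = 0.3770 A × 91080 s = 34340 C.
n(e⁻) = Q/F = 34340 / 96500 = 0.3558 mol.
2 electrons are transferred per Cl₂ molecule, so n(Cl₂) = 0.3558 / 2 = 0.1779 mol.
V = nRT/P = (0.1779 × 8.314 × 273) / (123 × 10³ Pa) = 0.00328 m³ = 3.28 L.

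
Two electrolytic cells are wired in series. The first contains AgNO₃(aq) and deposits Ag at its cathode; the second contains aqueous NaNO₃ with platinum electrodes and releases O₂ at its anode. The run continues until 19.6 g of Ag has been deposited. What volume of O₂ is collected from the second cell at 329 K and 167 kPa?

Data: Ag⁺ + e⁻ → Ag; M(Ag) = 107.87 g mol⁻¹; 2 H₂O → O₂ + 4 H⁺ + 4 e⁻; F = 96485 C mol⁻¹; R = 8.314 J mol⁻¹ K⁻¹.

0.744 L

n(Ag) = 19.6 / 107.87 = 0.1817 mol, so n(e⁻) = 1 × 0.1817 = 0.1817 mol.
The cells are in series, so the same 0.1817 mol of electrons passes through the second cell.
2 H₂O → O₂ + 4 H⁺ + 4 e⁻ — 4 mol e⁻ per mol O₂, so n(O₂) = 0.1817/4 = 0.04543 mol.
V = nRT/P = (0.04543 × 8.314 × 329) / (167 × 10³) = 7.44 × 10⁻⁴ m³ = 0.744 L.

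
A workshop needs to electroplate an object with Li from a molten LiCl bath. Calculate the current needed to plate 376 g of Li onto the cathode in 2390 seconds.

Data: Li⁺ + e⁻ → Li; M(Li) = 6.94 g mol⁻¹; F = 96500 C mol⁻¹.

2190 A

n(Li) = 376 / 6.94 = 54.18 mol.
n(e⁻) = 1 × 54.18 = 54.18 mol.
Q = n(e⁻)·F = 54.18 × 96500 = 5228000 C.
I = Q/t = 5228000 / 2390.0 s = 2190 A.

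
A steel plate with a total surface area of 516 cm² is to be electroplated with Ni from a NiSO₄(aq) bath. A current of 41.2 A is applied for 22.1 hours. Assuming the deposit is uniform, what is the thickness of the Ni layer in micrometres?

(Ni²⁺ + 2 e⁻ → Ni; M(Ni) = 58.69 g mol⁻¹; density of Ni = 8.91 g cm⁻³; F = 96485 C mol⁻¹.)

Q = I·t = 41.20 × 79560 = 3278000 C; n(e⁻) = 33.97 mol.
n(Ni) = n(e⁻)/2 = 16.99 mol, so m = 16.99 × 58.69 = 996.9 g.
Volume = m/ρ = 996.9 / 8.91 = 111.9 cm³.
Thickness = V/A = 111.9 / 516 = 0.217 cm = 2170 μm.

2170 μm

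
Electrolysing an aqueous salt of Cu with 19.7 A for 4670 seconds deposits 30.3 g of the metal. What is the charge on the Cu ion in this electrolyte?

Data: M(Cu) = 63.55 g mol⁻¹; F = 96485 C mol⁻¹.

Q = I·t = 19.70 A × 4670.0 s = 92000 C, so n(e⁻) = 92000/96485 = 0.9535 mol.
n(Cu) deposited = 30.3 / 63.55 = 0.4768 mol.
Electrons per atom = n(e⁻)/n(Cu) = 0.9535 / 0.4768 = 2.00 ≈ 2, so the ion is Cu²⁺.

+2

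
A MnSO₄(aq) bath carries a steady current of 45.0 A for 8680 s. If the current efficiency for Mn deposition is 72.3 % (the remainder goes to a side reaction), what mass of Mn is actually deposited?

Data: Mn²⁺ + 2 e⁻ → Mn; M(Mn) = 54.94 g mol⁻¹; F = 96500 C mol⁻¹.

80.4 g

Q = I·t = 45.00 × 8680.0 = 390600 C.
n(e⁻) = 390600/96500 = 4.048 mol; theoretically n(Mn) = 4.048/2 = 2.024 mol, m_theo = 111.2 g.
At 72.3 % efficiency, m_actual = 0.723 × 111.2 = 80.4 g.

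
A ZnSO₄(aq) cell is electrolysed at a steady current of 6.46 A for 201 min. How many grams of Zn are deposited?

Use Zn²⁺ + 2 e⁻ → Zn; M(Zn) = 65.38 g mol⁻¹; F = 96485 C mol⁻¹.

Q = I·t = 6.460 A × 12060 s = 77910 C.
n(e⁻) = Q/F = 77910 / 96485 = 0.8075 mol.
Zn²⁺ + 2 e⁻ → Zn, so n(Zn) = n(e⁻)/2 = 0.4037 mol.
m = n·M = 0.4037 × 65.38 = 26.4 g.

26.4 g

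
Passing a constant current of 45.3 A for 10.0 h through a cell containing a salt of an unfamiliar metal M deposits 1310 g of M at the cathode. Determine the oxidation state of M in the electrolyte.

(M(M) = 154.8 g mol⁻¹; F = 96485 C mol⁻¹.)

Q = I·t = 45.30 A × 36000 s = 1631000 C, so n(e⁻) = 1631000/96485 = 16.90 mol.
n(M) deposited = 1310 / 154.8 = 8.463 mol.
Electrons per atom = n(e⁻)/n(M) = 16.90 / 8.463 = 2.00 ≈ 2, so the ion is M²⁺.

+2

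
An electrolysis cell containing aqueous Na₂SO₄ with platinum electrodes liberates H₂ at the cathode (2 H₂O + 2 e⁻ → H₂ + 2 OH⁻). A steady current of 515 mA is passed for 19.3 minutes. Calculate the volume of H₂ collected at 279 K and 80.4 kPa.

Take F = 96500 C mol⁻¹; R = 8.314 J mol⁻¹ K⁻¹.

0.0891 L

Q = I·t = 0.5150 A × 1158.0 s = 596.4 C.
n(e⁻) = Q/F = 596.4 / 96500 = 0.006180 mol.
2 electrons are transferred per H₂ molecule, so n(H₂) = 0.006180 / 2 = 0.003090 mol.
V = nRT/P = (0.003090 × 8.314 × 279) / (80.4 × 10³ Pa) = 8.91 × 10⁻⁵ m³ = 0.0891 L.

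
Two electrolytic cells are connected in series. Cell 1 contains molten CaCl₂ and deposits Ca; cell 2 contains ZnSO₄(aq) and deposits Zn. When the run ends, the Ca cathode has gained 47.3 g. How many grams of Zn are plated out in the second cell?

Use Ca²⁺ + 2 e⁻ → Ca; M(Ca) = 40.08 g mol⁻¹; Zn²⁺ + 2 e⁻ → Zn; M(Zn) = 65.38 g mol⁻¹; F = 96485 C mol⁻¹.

n(Ca) = 47.3 / 40.08 = 1.180 mol.
Since Ca²⁺ + 2 e⁻ → Ca, n(e⁻) passed = 2 × 1.180 = 2.360 mol.
Cells in series carry the same charge, so the same 2.360 mol of electrons passes through cell 2.
Zn²⁺ + 2 e⁻ → Zn, so n(Zn) = 2.360 / 2 = 1.180 mol.
m(Zn) = 1.180 × 65.38 = 77.2 g.

77.2 g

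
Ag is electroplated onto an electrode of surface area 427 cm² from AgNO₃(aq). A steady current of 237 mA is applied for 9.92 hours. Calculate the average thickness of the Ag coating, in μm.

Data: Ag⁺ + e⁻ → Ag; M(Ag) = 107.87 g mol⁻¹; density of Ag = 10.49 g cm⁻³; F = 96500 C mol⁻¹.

21.1 μm

Q = I·t = 0.2370 × 35712 = 8464 C; n(e⁻) = 0.08771 mol.
n(Ag) = n(e⁻)/1 = 0.08771 mol, so m = 0.08771 × 107.87 = 9.461 g.
Volume = m/ρ = 9.461 / 10.49 = 0.9019 cm³.
Thickness = V/A = 0.9019 / 427 = 0.00211 cm = 21.1 μm.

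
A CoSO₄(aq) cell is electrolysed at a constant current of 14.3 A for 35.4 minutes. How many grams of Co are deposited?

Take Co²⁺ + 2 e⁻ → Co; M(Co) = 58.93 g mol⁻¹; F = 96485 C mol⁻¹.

Q = I·t = 14.30 A × 2124.0 s = 30370 C.
n(e⁻) = Q/F = 30370 / 96485 = 0.3148 mol.
Co²⁺ + 2 e⁻ → Co, so n(Co) = n(e⁻)/2 = 0.1574 mol.
m = n·M = 0.1574 × 58.93 = 9.28 g.

9.28 g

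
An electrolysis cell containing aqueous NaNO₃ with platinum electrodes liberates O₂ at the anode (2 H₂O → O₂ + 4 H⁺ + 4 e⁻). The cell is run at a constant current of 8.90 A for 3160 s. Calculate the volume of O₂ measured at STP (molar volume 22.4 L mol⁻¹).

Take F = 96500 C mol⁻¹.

Q = I·t = 8.900 A × 3160.0 s = 28120 C.
n(e⁻) = Q/F = 28120 / 96500 = 0.2914 mol.
4 electrons are transferred per O₂ molecule, so n(O₂) = 0.2914 / 4 = 0.07286 mol.
V = n × V_m = 0.07286 × 22.4 = 1.63 L.

1.63 L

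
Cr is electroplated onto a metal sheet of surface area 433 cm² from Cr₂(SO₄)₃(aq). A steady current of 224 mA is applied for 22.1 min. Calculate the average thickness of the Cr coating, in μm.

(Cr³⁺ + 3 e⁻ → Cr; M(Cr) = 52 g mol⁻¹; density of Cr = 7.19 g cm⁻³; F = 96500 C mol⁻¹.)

0.171 μm

Q = I·t = 0.2240 × 1326.0 = 297.0 C; n(e⁻) = 0.003078 mol.
n(Cr) = n(e⁻)/3 = 0.001026 mol, so m = 0.001026 × 52 = 0.05335 g.
Volume = m/ρ = 0.05335 / 7.19 = 0.007420 cm³.
Thickness = V/A = 0.007420 / 433 = 1.71 × 10⁻⁵ cm = 0.171 μm.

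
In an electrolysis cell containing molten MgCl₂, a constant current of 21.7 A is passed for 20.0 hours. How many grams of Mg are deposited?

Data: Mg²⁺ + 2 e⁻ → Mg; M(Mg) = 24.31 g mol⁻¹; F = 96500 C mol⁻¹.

197 g

Q = I·t = 21.70 A × 72000 s = 1562000 C.
n(e⁻) = Q/F = 1562000 / 96500 = 16.19 mol.
Mg²⁺ + 2 e⁻ → Mg, so n(Mg) = n(e⁻)/2 = 8.095 mol.
m = n·M = 8.095 × 24.31 = 197 g.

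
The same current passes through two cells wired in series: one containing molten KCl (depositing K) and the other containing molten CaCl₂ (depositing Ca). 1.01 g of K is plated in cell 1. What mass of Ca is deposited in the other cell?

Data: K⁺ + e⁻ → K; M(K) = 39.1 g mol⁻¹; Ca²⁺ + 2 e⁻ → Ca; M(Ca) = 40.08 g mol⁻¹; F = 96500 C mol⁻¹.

0.518 g

n(K) = 1.01 / 39.1 = 0.02583 mol.
Since K⁺ + e⁻ → K, n(e⁻) passed = 1 × 0.02583 = 0.02583 mol.
Cells in series carry the same charge, so the same 0.02583 mol of electrons passes through cell 2.
Ca²⁺ + 2 e⁻ → Ca, so n(Ca) = 0.02583 / 2 = 0.01292 mol.
m(Ca) = 0.01292 × 40.08 = 0.518 g.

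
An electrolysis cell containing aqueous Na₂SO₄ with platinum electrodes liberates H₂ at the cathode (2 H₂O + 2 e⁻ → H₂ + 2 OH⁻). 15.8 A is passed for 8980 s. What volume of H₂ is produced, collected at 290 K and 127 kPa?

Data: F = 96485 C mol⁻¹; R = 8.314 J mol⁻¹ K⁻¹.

Q = I·t = 15.80 A × 8980.0 s = 141900 C.
n(e⁻) = Q/F = 141900 / 96485 = 1.471 mol.
2 electrons are transferred per H₂ molecule, so n(H₂) = 1.471 / 2 = 0.7353 mol.
V = nRT/P = (0.7353 × 8.314 × 290) / (127 × 10³ Pa) = 0.0140 m³ = 14.0 L.

14.0 L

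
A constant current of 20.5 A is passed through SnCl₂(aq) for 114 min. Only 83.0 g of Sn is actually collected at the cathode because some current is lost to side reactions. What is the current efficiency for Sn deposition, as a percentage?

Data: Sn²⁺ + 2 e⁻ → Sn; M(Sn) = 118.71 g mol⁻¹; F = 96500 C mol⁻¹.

Q = I·t = 20.50 × 6840.0 = 140200 C; n(e⁻) = 140200/96500 = 1.453 mol.
Theoretical n(Sn) = n(e⁻)/2 = 0.7265 mol, i.e. m_theo = 0.7265 × 118.71 = 86.25 g.
Efficiency = m_actual / m_theo = 83.0 / 86.25 = 96.2 %.

96.2 %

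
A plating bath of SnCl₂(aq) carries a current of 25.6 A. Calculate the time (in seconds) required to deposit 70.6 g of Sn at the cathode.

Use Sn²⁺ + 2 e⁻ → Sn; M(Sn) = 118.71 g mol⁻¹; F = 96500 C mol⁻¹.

n(Sn) = m/M = 70.6 / 118.71 = 0.5947 mol.
Each Sn atom requires 2 electrons, so n(e⁻) = 2 × 0.5947 = 1.189 mol.
Q = n(e⁻)·F = 1.189 × 96500 = 114800 C.
t = Q/I = 114800 / 25.60 A = 4484 s.

4480 s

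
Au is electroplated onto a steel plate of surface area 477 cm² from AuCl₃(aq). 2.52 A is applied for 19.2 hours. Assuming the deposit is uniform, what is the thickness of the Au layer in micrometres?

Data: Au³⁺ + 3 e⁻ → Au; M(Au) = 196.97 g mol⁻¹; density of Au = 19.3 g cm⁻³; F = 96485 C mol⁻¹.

129 μm

Q = I·t = 2.520 × 69120 = 174200 C; n(e⁻) = 1.805 mol.
n(Au) = n(e⁻)/3 = 0.6018 mol, so m = 0.6018 × 196.97 = 118.5 g.
Volume = m/ρ = 118.5 / 19.3 = 6.141 cm³.
Thickness = V/A = 6.141 / 477 = 0.0129 cm = 129 μm.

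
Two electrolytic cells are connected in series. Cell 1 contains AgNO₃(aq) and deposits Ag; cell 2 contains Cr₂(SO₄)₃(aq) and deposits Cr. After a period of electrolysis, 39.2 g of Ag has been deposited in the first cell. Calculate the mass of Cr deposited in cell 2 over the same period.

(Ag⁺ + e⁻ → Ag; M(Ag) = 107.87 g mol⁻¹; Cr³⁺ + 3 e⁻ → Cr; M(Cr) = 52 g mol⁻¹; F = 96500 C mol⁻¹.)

n(Ag) = 39.2 / 107.87 = 0.3634 mol.
Since Ag⁺ + e⁻ → Ag, n(e⁻) passed = 1 × 0.3634 = 0.3634 mol.
Cells in series carry the same charge, so the same 0.3634 mol of electrons passes through cell 2.
Cr³⁺ + 3 e⁻ → Cr, so n(Cr) = 0.3634 / 3 = 0.1211 mol.
m(Cr) = 0.1211 × 52 = 6.30 g.

6.30 g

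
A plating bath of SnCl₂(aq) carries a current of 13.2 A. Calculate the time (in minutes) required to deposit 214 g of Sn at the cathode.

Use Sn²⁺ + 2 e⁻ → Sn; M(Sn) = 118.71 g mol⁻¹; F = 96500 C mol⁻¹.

n(Sn) = m/M = 214 / 118.71 = 1.803 mol.
Each Sn atom requires 2 electrons, so n(e⁻) = 2 × 1.803 = 3.605 mol.
Q = n(e⁻)·F = 3.605 × 96500 = 347900 C.
t = Q/I = 347900 / 13.20 A = 26360 s = 439 min.

439 min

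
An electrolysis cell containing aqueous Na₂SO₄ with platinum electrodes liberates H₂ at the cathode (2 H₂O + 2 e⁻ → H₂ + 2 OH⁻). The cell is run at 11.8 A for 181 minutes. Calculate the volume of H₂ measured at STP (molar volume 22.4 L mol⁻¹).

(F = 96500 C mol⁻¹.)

14.9 L

Q = I·t = 11.80 A × 10860 s = 128100 C.
n(e⁻) = Q/F = 128100 / 96500 = 1.328 mol.
2 electrons are transferred per H₂ molecule, so n(H₂) = 1.328 / 2 = 0.6640 mol.
V = n × V_m = 0.6640 × 22.4 = 14.9 L.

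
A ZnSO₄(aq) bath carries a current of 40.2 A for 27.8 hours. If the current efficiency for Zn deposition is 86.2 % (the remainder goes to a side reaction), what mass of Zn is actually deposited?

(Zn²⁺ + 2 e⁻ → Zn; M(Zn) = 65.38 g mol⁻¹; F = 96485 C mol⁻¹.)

1170 g

Q = I·t = 40.20 × 100080 = 4023000 C.
n(e⁻) = 4023000/96485 = 41.70 mol; theoretically n(Zn) = 41.70/2 = 20.85 mol, m_theo = 1363 g.
At 86.2 % efficiency, m_actual = 0.862 × 1363 = 1170 g.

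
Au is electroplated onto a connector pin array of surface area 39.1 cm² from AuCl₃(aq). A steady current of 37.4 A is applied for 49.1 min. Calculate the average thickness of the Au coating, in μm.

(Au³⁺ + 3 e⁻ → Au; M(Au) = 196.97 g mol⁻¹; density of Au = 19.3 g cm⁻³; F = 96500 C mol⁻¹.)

993 μm

Q = I·t = 37.40 × 2946.0 = 110200 C; n(e⁻) = 1.142 mol.
n(Au) = n(e⁻)/3 = 0.3806 mol, so m = 0.3806 × 196.97 = 74.96 g.
Volume = m/ρ = 74.96 / 19.3 = 3.884 cm³.
Thickness = V/A = 3.884 / 39.1 = 0.0993 cm = 993 μm.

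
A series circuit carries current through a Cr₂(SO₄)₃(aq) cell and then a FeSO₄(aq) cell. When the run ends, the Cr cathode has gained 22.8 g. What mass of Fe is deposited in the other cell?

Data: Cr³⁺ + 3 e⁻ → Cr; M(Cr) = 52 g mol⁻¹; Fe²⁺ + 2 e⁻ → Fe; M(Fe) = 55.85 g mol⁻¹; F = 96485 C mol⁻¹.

36.7 g

n(Cr) = 22.8 / 52 = 0.4385 mol.
Since Cr³⁺ + 3 e⁻ → Cr, n(e⁻) passed = 3 × 0.4385 = 1.315 mol.
Cells in series carry the same charge, so the same 1.315 mol of electrons passes through cell 2.
Fe²⁺ + 2 e⁻ → Fe, so n(Fe) = 1.315 / 2 = 0.6577 mol.
m(Fe) = 0.6577 × 55.85 = 36.7 g.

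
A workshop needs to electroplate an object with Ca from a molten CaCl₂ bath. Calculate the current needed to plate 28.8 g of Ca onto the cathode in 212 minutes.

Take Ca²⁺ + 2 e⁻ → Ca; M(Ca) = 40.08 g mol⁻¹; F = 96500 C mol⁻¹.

n(Ca) = 28.8 / 40.08 = 0.7186 mol.
n(e⁻) = 2 × 0.7186 = 1.437 mol.
Q = n(e⁻)·F = 1.437 × 96500 = 138700 C.
I = Q/t = 138700 / 12720 s = 10.9 A.

10.9 A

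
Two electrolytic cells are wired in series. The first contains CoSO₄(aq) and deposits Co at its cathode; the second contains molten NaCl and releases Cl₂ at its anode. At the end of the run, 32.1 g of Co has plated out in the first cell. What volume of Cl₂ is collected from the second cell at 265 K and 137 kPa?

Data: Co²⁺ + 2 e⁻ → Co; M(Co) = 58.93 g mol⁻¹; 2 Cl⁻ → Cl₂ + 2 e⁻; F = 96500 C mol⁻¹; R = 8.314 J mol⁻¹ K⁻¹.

8.76 L

n(Co) = 32.1 / 58.93 = 0.5447 mol, so n(e⁻) = 2 × 0.5447 = 1.089 mol.
The cells are in series, so the same 1.089 mol of electrons passes through the second cell.
2 Cl⁻ → Cl₂ + 2 e⁻ — 2 mol e⁻ per mol Cl₂, so n(Cl₂) = 1.089/2 = 0.5447 mol.
V = nRT/P = (0.5447 × 8.314 × 265) / (137 × 10³) = 0.00876 m³ = 8.76 L.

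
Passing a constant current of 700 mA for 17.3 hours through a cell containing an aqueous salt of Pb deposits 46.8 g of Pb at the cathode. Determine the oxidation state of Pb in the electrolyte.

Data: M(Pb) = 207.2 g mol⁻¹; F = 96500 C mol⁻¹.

Q = I·t = 0.7000 A × 62280 s = 43600 C, so n(e⁻) = 43600/96500 = 0.4518 mol.
n(Pb) deposited = 46.8 / 207.2 = 0.2259 mol.
Electrons per atom = n(e⁻)/n(Pb) = 0.4518 / 0.2259 = 2.00 ≈ 2, so the ion is Pb²⁺.

+2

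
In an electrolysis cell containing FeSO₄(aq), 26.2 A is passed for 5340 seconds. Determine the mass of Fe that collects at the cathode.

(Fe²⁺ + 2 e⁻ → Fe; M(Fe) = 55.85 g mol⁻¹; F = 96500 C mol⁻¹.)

Q = I·t = 26.20 A × 5340.0 s = 139900 C.
n(e⁻) = Q/F = 139900 / 96500 = 1.450 mol.
Fe²⁺ + 2 e⁻ → Fe, so n(Fe) = n(e⁻)/2 = 0.7249 mol.
m = n·M = 0.7249 × 55.85 = 40.5 g.

40.5 g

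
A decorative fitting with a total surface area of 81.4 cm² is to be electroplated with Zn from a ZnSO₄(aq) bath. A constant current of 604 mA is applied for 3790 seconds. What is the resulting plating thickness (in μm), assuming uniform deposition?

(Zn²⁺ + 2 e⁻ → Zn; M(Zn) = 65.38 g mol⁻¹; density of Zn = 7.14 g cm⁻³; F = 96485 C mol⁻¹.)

13.3 μm

Q = I·t = 0.6040 × 3790.0 = 2289 C; n(e⁻) = 0.02373 mol.
n(Zn) = n(e⁻)/2 = 0.01186 mol, so m = 0.01186 × 65.38 = 0.7756 g.
Volume = m/ρ = 0.7756 / 7.14 = 0.1086 cm³.
Thickness = V/A = 0.1086 / 81.4 = 0.00133 cm = 13.3 μm.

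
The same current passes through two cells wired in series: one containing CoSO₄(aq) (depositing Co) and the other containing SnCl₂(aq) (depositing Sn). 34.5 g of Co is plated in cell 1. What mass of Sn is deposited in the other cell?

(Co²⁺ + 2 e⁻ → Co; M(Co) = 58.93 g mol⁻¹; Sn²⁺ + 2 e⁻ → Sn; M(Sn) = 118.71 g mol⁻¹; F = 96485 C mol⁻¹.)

69.5 g

n(Co) = 34.5 / 58.93 = 0.5854 mol.
Since Co²⁺ + 2 e⁻ → Co, n(e⁻) passed = 2 × 0.5854 = 1.171 mol.
Cells in series carry the same charge, so the same 1.171 mol of electrons passes through cell 2.
Sn²⁺ + 2 e⁻ → Sn, so n(Sn) = 1.171 / 2 = 0.5854 mol.
m(Sn) = 0.5854 × 118.71 = 69.5 g.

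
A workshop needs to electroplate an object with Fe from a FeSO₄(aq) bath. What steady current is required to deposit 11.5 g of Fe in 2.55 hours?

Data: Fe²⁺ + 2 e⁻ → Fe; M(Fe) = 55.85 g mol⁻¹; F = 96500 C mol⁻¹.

n(Fe) = 11.5 / 55.85 = 0.2059 mol.
n(e⁻) = 2 × 0.2059 = 0.4118 mol.
Q = n(e⁻)·F = 0.4118 × 96500 = 39740 C.
I = Q/t = 39740 / 9180.0 s = 4.33 A.

4.33 A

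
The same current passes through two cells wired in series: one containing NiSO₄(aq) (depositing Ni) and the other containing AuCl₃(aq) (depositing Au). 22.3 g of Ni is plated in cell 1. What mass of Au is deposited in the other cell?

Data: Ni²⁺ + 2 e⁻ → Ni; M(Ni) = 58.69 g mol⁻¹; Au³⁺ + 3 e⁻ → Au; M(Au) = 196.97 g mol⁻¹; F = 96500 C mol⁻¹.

49.9 g

n(Ni) = 22.3 / 58.69 = 0.3800 mol.
Since Ni²⁺ + 2 e⁻ → Ni, n(e⁻) passed = 2 × 0.3800 = 0.7599 mol.
Cells in series carry the same charge, so the same 0.7599 mol of electrons passes through cell 2.
Au³⁺ + 3 e⁻ → Au, so n(Au) = 0.7599 / 3 = 0.2533 mol.
m(Au) = 0.2533 × 196.97 = 49.9 g.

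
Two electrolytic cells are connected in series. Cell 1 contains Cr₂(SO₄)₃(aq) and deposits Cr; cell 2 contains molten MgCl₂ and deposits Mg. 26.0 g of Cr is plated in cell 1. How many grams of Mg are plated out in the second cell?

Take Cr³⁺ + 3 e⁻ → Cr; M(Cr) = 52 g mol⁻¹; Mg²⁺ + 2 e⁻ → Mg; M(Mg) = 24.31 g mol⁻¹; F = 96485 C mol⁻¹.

18.2 g

n(Cr) = 26.0 / 52 = 0.5000 mol.
Since Cr³⁺ + 3 e⁻ → Cr, n(e⁻) passed = 3 × 0.5000 = 1.500 mol.
Cells in series carry the same charge, so the same 1.500 mol of electrons passes through cell 2.
Mg²⁺ + 2 e⁻ → Mg, so n(Mg) = 1.500 / 2 = 0.7500 mol.
m(Mg) = 0.7500 × 24.31 = 18.2 g.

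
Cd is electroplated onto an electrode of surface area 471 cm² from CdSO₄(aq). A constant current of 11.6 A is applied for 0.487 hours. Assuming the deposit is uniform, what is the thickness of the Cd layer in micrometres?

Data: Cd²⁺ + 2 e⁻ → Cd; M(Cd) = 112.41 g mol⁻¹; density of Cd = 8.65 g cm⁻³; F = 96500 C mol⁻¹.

29.1 μm

Q = I·t = 11.60 × 1753.2 = 20340 C; n(e⁻) = 0.2107 mol.
n(Cd) = n(e⁻)/2 = 0.1054 mol, so m = 0.1054 × 112.41 = 11.85 g.
Volume = m/ρ = 11.85 / 8.65 = 1.369 cm³.
Thickness = V/A = 1.369 / 471 = 0.00291 cm = 29.1 μm.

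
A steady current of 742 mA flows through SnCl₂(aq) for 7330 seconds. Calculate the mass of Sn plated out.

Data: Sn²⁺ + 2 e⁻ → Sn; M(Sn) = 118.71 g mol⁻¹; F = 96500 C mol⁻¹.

3.35 g

Q = I·t = 0.7420 A × 7330.0 s = 5439 C.
n(e⁻) = Q/F = 5439 / 96500 = 0.05636 mol.
Sn²⁺ + 2 e⁻ → Sn, so n(Sn) = n(e⁻)/2 = 0.02818 mol.
m = n·M = 0.02818 × 118.71 = 3.35 g.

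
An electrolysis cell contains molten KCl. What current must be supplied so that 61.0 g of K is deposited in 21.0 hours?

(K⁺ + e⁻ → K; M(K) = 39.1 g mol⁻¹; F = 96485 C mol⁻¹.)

n(K) = 61.0 / 39.1 = 1.560 mol.
n(e⁻) = 1 × 1.560 = 1.560 mol.
Q = n(e⁻)·F = 1.560 × 96485 = 150500 C.
I = Q/t = 150500 / 75600 s = 1.99 A.

1.99 A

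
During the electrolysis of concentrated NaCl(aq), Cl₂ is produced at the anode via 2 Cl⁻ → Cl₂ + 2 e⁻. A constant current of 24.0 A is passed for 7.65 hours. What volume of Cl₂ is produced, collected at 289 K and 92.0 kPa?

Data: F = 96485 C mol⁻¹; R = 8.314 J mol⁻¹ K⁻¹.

Q = I·t = 24.00 A × 27540 s = 661000 C.
n(e⁻) = Q/F = 661000 / 96485 = 6.850 mol.
2 electrons are transferred per Cl₂ molecule, so n(Cl₂) = 6.850 / 2 = 3.425 mol.
V = nRT/P = (3.425 × 8.314 × 289) / (92.0 × 10³ Pa) = 0.0895 m³ = 89.5 L.

89.5 L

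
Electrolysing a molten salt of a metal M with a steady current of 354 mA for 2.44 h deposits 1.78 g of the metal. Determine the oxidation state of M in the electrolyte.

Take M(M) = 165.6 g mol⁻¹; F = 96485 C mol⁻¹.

Q = I·t = 0.3540 A × 8784.0 s = 3110 C, so n(e⁻) = 3110/96485 = 0.03223 mol.
n(M) deposited = 1.78 / 165.6 = 0.01075 mol.
Electrons per atom = n(e⁻)/n(M) = 0.03223 / 0.01075 = 3.00 ≈ 3, so the ion is M³⁺.

+3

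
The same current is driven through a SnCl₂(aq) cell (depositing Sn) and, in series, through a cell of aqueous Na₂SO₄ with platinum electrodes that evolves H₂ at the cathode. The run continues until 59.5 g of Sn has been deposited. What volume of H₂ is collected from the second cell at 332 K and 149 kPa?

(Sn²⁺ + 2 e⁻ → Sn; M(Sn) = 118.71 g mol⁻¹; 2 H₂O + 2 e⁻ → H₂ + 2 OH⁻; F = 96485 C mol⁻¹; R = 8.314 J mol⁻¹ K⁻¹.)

n(Sn) = 59.5 / 118.71 = 0.5012 mol, so n(e⁻) = 2 × 0.5012 = 1.002 mol.
The cells are in series, so the same 1.002 mol of electrons passes through the second cell.
2 H₂O + 2 e⁻ → H₂ + 2 OH⁻ — 2 mol e⁻ per mol H₂, so n(H₂) = 1.002/2 = 0.5012 mol.
V = nRT/P = (0.5012 × 8.314 × 332) / (149 × 10³) = 0.00929 m³ = 9.29 L.

9.29 L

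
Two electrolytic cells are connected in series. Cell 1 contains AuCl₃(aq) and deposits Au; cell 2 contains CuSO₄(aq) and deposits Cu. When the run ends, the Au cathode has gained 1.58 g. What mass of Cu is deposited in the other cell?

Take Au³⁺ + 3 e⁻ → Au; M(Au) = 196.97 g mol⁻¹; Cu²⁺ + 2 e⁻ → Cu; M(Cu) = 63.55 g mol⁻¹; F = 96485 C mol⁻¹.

n(Au) = 1.58 / 196.97 = 0.008022 mol.
Since Au³⁺ + 3 e⁻ → Au, n(e⁻) passed = 3 × 0.008022 = 0.02406 mol.
Cells in series carry the same charge, so the same 0.02406 mol of electrons passes through cell 2.
Cu²⁺ + 2 e⁻ → Cu, so n(Cu) = 0.02406 / 2 = 0.01203 mol.
m(Cu) = 0.01203 × 63.55 = 0.765 g.

0.765 g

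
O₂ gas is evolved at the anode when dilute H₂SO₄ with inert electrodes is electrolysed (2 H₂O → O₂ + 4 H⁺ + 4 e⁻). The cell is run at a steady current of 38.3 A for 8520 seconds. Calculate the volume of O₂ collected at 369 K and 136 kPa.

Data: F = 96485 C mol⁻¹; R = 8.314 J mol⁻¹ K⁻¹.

19.1 L

Q = I·t = 38.30 A × 8520.0 s = 326300 C.
n(e⁻) = Q/F = 326300 / 96485 = 3.382 mol.
4 electrons are transferred per O₂ molecule, so n(O₂) = 3.382 / 4 = 0.8455 mol.
V = nRT/P = (0.8455 × 8.314 × 369) / (136 × 10³ Pa) = 0.0191 m³ = 19.1 L.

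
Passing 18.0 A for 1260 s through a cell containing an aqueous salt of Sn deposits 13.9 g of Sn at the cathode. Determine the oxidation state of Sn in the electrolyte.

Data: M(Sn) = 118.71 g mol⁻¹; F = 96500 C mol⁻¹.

Q = I·t = 18.00 A × 1260.0 s = 22680 C, so n(e⁻) = 22680/96500 = 0.2350 mol.
n(Sn) deposited = 13.9 / 118.71 = 0.1171 mol.
Electrons per atom = n(e⁻)/n(Sn) = 0.2350 / 0.1171 = 2.01 ≈ 2, so the ion is Sn²⁺.

+2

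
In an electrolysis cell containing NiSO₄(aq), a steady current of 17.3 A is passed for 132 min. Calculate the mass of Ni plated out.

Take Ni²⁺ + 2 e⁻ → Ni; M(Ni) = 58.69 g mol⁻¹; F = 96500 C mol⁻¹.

41.7 g

Q = I·t = 17.30 A × 7920.0 s = 137000 C.
n(e⁻) = Q/F = 137000 / 96500 = 1.420 mol.
Ni²⁺ + 2 e⁻ → Ni, so n(Ni) = n(e⁻)/2 = 0.7099 mol.
m = n·M = 0.7099 × 58.69 = 41.7 g.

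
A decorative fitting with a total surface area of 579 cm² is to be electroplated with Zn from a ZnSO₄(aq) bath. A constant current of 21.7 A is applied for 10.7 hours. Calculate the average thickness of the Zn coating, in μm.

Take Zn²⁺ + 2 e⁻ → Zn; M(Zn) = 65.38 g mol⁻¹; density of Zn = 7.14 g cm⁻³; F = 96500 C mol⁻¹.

Q = I·t = 21.70 × 38520 = 835900 C; n(e⁻) = 8.662 mol.
n(Zn) = n(e⁻)/2 = 4.331 mol, so m = 4.331 × 65.38 = 283.2 g.
Volume = m/ρ = 283.2 / 7.14 = 39.66 cm³.
Thickness = V/A = 39.66 / 579 = 0.0685 cm = 685 μm.

685 μm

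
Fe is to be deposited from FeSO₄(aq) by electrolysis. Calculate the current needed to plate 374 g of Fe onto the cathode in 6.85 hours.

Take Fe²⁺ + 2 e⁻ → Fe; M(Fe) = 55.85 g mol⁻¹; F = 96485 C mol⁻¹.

n(Fe) = 374 / 55.85 = 6.697 mol.
n(e⁻) = 2 × 6.697 = 13.39 mol.
Q = n(e⁻)·F = 13.39 × 96485 = 1292000 C.
I = Q/t = 1292000 / 24660 s = 52.4 A.

52.4 A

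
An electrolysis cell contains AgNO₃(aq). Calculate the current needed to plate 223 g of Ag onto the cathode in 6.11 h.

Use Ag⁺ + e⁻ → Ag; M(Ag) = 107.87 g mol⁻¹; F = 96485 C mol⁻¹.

n(Ag) = 223 / 107.87 = 2.067 mol.
n(e⁻) = 1 × 2.067 = 2.067 mol.
Q = n(e⁻)·F = 2.067 × 96485 = 199500 C.
I = Q/t = 199500 / 21996 s = 9.07 A.

9.07 A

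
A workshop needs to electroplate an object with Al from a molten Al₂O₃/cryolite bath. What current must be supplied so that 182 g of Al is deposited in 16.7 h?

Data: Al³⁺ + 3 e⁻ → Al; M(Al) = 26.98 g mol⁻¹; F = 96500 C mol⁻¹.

32.5 A

n(Al) = 182 / 26.98 = 6.746 mol.
n(e⁻) = 3 × 6.746 = 20.24 mol.
Q = n(e⁻)·F = 20.24 × 96500 = 1953000 C.
I = Q/t = 1953000 / 60120 s = 32.5 A.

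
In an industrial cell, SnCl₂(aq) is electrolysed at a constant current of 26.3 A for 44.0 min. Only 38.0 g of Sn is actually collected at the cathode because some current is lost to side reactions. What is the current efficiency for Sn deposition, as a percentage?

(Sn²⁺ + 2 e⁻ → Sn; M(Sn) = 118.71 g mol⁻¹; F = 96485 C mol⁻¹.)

89.0 %

Q = I·t = 26.30 × 2640.0 = 69430 C; n(e⁻) = 69430/96485 = 0.7196 mol.
Theoretical n(Sn) = n(e⁻)/2 = 0.3598 mol, i.e. m_theo = 0.3598 × 118.71 = 42.71 g.
Efficiency = m_actual / m_theo = 38.0 / 42.71 = 89.0 %.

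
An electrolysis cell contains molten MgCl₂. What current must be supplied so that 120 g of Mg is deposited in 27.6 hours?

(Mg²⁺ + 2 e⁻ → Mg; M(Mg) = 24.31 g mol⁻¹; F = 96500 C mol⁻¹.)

9.59 A

n(Mg) = 120 / 24.31 = 4.936 mol.
n(e⁻) = 2 × 4.936 = 9.872 mol.
Q = n(e⁻)·F = 9.872 × 96500 = 952700 C.
I = Q/t = 952700 / 99360 s = 9.59 A.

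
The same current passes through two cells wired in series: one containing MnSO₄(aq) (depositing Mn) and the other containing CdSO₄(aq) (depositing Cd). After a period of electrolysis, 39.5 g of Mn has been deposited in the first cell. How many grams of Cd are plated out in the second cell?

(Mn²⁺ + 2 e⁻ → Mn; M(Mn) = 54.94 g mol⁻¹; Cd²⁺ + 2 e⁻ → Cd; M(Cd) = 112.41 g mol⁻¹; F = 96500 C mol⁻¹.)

n(Mn) = 39.5 / 54.94 = 0.7190 mol.
Since Mn²⁺ + 2 e⁻ → Mn, n(e⁻) passed = 2 × 0.7190 = 1.438 mol.
Cells in series carry the same charge, so the same 1.438 mol of electrons passes through cell 2.
Cd²⁺ + 2 e⁻ → Cd, so n(Cd) = 1.438 / 2 = 0.7190 mol.
m(Cd) = 0.7190 × 112.41 = 80.8 g.

80.8 g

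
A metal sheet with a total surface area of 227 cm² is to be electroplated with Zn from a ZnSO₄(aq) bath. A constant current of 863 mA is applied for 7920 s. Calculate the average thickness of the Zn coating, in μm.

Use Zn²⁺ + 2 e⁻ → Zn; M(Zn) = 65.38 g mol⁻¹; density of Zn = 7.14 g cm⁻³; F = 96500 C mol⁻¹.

Q = I·t = 0.8630 × 7920.0 = 6835 C; n(e⁻) = 0.07083 mol.
n(Zn) = n(e⁻)/2 = 0.03541 mol, so m = 0.03541 × 65.38 = 2.315 g.
Volume = m/ρ = 2.315 / 7.14 = 0.3243 cm³.
Thickness = V/A = 0.3243 / 227 = 0.00143 cm = 14.3 μm.

14.3 μm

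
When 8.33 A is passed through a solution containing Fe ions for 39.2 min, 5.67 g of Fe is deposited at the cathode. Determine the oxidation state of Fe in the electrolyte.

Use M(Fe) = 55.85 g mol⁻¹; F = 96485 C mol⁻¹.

Q = I·t = 8.330 A × 2352.0 s = 19590 C, so n(e⁻) = 19590/96485 = 0.2031 mol.
n(Fe) deposited = 5.67 / 55.85 = 0.1015 mol.
Electrons per atom = n(e⁻)/n(Fe) = 0.2031 / 0.1015 = 2.00 ≈ 2, so the ion is Fe²⁺.

+2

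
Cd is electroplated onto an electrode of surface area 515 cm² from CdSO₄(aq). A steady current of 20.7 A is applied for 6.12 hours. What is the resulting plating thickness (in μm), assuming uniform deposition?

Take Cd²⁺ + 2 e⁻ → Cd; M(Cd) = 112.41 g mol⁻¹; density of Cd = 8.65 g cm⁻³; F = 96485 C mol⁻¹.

Q = I·t = 20.70 × 22032 = 456100 C; n(e⁻) = 4.727 mol.
n(Cd) = n(e⁻)/2 = 2.363 mol, so m = 2.363 × 112.41 = 265.7 g.
Volume = m/ρ = 265.7 / 8.65 = 30.71 cm³.
Thickness = V/A = 30.71 / 515 = 0.0596 cm = 596 μm.

596 μm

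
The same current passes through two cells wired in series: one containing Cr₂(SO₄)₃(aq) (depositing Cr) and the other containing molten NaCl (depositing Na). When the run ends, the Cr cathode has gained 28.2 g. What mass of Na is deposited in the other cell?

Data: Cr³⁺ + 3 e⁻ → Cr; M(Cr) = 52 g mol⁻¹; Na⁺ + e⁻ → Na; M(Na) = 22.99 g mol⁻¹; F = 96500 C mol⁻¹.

37.4 g

n(Cr) = 28.2 / 52 = 0.5423 mol.
Since Cr³⁺ + 3 e⁻ → Cr, n(e⁻) passed = 3 × 0.5423 = 1.627 mol.
Cells in series carry the same charge, so the same 1.627 mol of electrons passes through cell 2.
Na⁺ + e⁻ → Na, so n(Na) = 1.627 / 1 = 1.627 mol.
m(Na) = 1.627 × 22.99 = 37.4 g.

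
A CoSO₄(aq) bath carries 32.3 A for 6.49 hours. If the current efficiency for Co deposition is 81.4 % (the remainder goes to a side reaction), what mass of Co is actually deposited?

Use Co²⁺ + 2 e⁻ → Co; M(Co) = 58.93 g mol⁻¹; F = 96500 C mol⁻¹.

Q = I·t = 32.30 × 23364 = 754700 C.
n(e⁻) = 754700/96500 = 7.820 mol; theoretically n(Co) = 7.820/2 = 3.910 mol, m_theo = 230.4 g.
At 81.4 % efficiency, m_actual = 0.814 × 230.4 = 188 g.

188 g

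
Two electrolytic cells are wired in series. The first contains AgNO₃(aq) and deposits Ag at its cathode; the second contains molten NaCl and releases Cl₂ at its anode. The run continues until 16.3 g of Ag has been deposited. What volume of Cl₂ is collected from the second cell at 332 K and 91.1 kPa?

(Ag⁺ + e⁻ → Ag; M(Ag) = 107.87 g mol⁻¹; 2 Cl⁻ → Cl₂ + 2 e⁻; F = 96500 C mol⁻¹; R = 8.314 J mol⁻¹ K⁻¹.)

n(Ag) = 16.3 / 107.87 = 0.1511 mol, so n(e⁻) = 1 × 0.1511 = 0.1511 mol.
The cells are in series, so the same 0.1511 mol of electrons passes through the second cell.
2 Cl⁻ → Cl₂ + 2 e⁻ — 2 mol e⁻ per mol Cl₂, so n(Cl₂) = 0.1511/2 = 0.07555 mol.
V = nRT/P = (0.07555 × 8.314 × 332) / (91.1 × 10³) = 0.00229 m³ = 2.29 L.

2.29 L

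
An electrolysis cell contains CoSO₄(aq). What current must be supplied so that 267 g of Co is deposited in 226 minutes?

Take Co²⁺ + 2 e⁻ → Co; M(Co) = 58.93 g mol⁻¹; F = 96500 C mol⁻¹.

64.5 A

n(Co) = 267 / 58.93 = 4.531 mol.
n(e⁻) = 2 × 4.531 = 9.062 mol.
Q = n(e⁻)·F = 9.062 × 96500 = 874400 C.
I = Q/t = 874400 / 13560 s = 64.5 A.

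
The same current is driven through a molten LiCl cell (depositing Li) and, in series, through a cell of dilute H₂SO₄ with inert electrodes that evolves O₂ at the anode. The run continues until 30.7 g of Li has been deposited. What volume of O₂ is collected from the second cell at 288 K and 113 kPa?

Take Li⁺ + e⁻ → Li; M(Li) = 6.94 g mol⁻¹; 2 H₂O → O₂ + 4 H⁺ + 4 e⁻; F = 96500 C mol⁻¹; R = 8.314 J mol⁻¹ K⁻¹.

n(Li) = 30.7 / 6.94 = 4.424 mol, so n(e⁻) = 1 × 4.424 = 4.424 mol.
The cells are in series, so the same 4.424 mol of electrons passes through the second cell.
2 H₂O → O₂ + 4 H⁺ + 4 e⁻ — 4 mol e⁻ per mol O₂, so n(O₂) = 4.424/4 = 1.106 mol.
V = nRT/P = (1.106 × 8.314 × 288) / (113 × 10³) = 0.0234 m³ = 23.4 L.

23.4 L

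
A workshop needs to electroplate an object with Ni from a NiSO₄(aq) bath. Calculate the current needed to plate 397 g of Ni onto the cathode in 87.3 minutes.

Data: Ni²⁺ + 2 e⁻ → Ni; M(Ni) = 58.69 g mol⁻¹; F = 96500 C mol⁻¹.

n(Ni) = 397 / 58.69 = 6.764 mol.
n(e⁻) = 2 × 6.764 = 13.53 mol.
Q = n(e⁻)·F = 13.53 × 96500 = 1306000 C.
I = Q/t = 1306000 / 5238.0 s = 249 A.

249 A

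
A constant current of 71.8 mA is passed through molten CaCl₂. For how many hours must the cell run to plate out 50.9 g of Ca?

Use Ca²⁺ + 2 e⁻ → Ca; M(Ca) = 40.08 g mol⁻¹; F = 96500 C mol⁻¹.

948 h

n(Ca) = m/M = 50.9 / 40.08 = 1.270 mol.
Each Ca atom requires 2 electrons, so n(e⁻) = 2 × 1.270 = 2.540 mol.
Q = n(e⁻)·F = 2.540 × 96500 = 245100 C.
t = Q/I = 245100 / 0.07180 A = 3414000 s = 948 h.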